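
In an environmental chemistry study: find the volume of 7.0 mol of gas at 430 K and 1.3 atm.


PV = nRT  (R = 0.08206 L·atm/(mol·K))
V = nRT/P = 7.0×0.08206×430/1.3
= 190.0 L

190.0 L


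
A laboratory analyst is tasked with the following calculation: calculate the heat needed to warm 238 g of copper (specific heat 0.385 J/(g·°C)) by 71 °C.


q = mcΔT = 238 × 0.385 × 71
= 6505.73 J

6505.73 J


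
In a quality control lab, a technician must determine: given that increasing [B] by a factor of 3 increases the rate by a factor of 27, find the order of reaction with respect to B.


rate ∝ [B]^n
3^n = 27 → n = 3
Order in B: 3

3


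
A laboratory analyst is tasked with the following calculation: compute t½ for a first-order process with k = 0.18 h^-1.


t½ = ln2/k = 0.693147/(0.18 h^-1)
= 3.851 h

3.851 h


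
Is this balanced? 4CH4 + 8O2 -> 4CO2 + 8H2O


Equation: 4CH4 + 8O2 -> 4CO2 + 8H2O
Check atoms: C: 4=4, H: 16=16, O: 16=16
Balanced

Yes, balanced


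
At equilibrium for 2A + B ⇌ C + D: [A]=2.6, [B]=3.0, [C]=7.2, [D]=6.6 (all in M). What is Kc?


Kc = [C][D]/([A]^2[B])
= (7.2^1 × 6.6^1)/(2.6^2 × 3.0^1)
= 47.52/20.28
= 2.343

2.343


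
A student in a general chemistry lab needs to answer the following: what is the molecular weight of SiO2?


M(SiO2) = 1×28.09 + 2×16.0
= 28.09 + 32.0
= 60.09 g/mol

60.09 g/mol


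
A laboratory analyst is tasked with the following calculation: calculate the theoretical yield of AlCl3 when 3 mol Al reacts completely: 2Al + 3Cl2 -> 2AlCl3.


Mole ratio AlCl3:Al = 2:2
n(AlCl3) = 3 × 2/2 = 3.000 mol
mass = 3.000 × 133.33 = 399.99 g

399.99 g


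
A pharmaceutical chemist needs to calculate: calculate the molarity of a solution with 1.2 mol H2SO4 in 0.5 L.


M = n/V = 1.2/0.5 = 2.400 mol/L

2.400 M


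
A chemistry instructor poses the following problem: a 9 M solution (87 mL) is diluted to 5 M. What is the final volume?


C1V1 = C2V2
9 × 87 = 5 × V2
V2 = 783/5 = 156.6 mL

156.6 mL


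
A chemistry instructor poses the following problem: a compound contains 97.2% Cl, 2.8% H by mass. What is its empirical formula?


Assume 100 g sample. Moles of each element:
  Cl: 97.2/35.45 = 2.742 mol
  H: 2.8/1.008 = 2.778 mol
Divide by smallest (2.742):
  Cl: 2.742/2.742 = 1.0
  H: 2.778/2.742 = 1.01
Empirical formula: HCl

HCl


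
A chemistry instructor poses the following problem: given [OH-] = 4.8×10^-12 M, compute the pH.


pOH = -log10([OH-]) = -log10(4.8×10^-12)
= 12 - log10(4.8) = 11.32
pH = 14 - pOH = 14 - 11.32 = 2.68

2.68


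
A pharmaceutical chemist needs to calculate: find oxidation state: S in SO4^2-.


x + 4(-2) = -2, so x = +6
Oxidation number: +6

+6


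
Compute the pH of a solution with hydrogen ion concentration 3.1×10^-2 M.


pH = -log10([H+]) = -log10(3.1×10^-2)
= 2 - log10(3.1)
= 2 - 0.49
= 1.51

1.51


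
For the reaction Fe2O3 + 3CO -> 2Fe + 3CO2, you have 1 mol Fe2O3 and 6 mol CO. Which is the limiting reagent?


Mole ratio available / coefficient:
  Fe2O3: 1/1 = 1.000
  CO: 6/3 = 2.000
Smaller ratio is limiting.

Fe2O3


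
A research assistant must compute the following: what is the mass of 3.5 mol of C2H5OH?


M(C2H5OH) = 46.07 g/mol
mass = n × M = 3.5 × 46.07 = 161.25 g

161.25 g


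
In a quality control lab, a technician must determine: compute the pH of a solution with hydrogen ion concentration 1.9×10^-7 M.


pH = -log10([H+]) = -log10(1.9×10^-7)
= 7 - log10(1.9)
= 7 - 0.28
= 6.72

6.72


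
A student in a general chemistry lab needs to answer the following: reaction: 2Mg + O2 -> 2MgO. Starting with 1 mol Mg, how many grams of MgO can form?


Mole ratio MgO:Mg = 2:2
n(MgO) = 1 × 2/2 = 1.000 mol
mass = 1.000 × 40.31 = 40.31 g

40.31 g


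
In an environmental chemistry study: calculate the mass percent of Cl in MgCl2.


M(MgCl2) = 1×24.31 + 2×35.45 = 95.21 g/mol
Mass of Cl = 2 × 35.45 = 70.90 g/mol
% Cl = 70.90/95.21 × 100 = 74.47%

74.47%


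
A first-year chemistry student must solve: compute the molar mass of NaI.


M(NaI) = 1×22.99 + 1×126.9
= 22.99 + 126.9
= 149.89 g/mol

149.89 g/mol


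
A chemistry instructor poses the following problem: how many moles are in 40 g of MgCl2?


M(MgCl2) = 95.21 g/mol
n = mass/M = 40/95.21 = 0.4201 mol

0.4201 mol


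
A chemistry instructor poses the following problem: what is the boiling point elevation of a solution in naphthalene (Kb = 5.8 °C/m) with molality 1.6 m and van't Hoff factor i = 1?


ΔTb = Kb × m × i
= 5.8 × 1.6 × 1
= 9.28 °C

9.28 °C


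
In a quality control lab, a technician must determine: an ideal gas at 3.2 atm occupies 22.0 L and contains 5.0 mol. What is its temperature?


PV = nRT  (R = 0.08206 L·atm/(mol·K))
T = PV/(nR) = 3.2×22.0/(5.0×0.08206)
= 70.40/0.410300
= 171.58 K

171.58 K


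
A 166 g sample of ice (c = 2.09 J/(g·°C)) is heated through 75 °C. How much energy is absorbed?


q = mcΔT = 166 × 2.09 × 75
= 26020.50 J

26020.50 J


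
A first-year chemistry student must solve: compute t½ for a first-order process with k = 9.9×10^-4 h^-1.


t½ = ln2/k = 0.693147/(9.9×10^-4 h^-1)
= 700.1 h

700.1 h


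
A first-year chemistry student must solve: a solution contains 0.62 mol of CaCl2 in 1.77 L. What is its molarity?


M = n/V = 0.62/1.77 = 0.350 mol/L

0.350 M


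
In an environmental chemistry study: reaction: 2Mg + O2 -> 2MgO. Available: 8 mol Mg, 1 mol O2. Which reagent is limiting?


Mole ratio available / coefficient:
  Mg: 8/2 = 4.000
  O2: 1/1 = 1.000
Smaller ratio is limiting.

O2


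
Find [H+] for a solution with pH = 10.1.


[H+] = 10^(-pH) = 10^(-10.1)
= 7.94×10^-11 M

7.94×10^-11 M


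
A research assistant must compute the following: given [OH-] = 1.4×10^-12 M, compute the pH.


pOH = -log10([OH-]) = -log10(1.4×10^-12)
= 12 - log10(1.4) = 11.85
pH = 14 - pOH = 14 - 11.85 = 2.15

2.15


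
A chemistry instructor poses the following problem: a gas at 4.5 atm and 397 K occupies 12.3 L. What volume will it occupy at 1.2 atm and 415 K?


P1V1/T1 = P2V2/T2
V2 = P1V1T2/(T1P2)
= 4.5×12.3×415/(397×1.2)
= 48.216 L

48.216 L


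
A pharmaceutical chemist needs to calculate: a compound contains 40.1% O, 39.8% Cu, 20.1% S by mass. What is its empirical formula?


Assume 100 g sample. Moles of each element:
  O: 40.1/16.0 = 2.506 mol
  Cu: 39.8/63.55 = 0.626 mol
  S: 20.1/32.07 = 0.627 mol
Divide by smallest (0.626):
  O: 2.506/0.626 = 4.0
  Cu: 0.626/0.626 = 1.0
  S: 0.627/0.626 = 1.0
Empirical formula: CuSO4

CuSO4


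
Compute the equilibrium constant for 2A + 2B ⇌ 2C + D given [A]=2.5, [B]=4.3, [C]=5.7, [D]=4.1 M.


Kc = [C]^2[D]/([A]^2[B]^2)
= (5.7^2 × 4.1^1)/(2.5^2 × 4.3^2)
= 133.209/115.5625
= 1.153

1.153


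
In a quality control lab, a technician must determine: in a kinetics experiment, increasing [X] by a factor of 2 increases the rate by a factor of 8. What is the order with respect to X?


rate ∝ [X]^n
2^n = 8 → n = 3
Order in X: 3

3


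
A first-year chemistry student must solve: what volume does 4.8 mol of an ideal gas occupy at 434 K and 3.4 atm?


PV = nRT  (R = 0.08206 L·atm/(mol·K))
V = nRT/P = 4.8×0.08206×434/3.4
= 50.279 L

50.279 L


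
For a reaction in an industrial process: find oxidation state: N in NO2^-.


x + 2(-2) = -1, so x = +3
Oxidation number: +3

+3


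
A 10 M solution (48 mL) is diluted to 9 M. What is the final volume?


C1V1 = C2V2
10 × 48 = 9 × V2
V2 = 480/9 = 53.33 mL

53.33 mL


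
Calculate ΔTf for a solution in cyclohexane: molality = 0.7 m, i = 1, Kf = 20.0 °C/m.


ΔTf = Kf × m × i
= 20.0 × 0.7 × 1
= 14.0 °C

14.0 °C


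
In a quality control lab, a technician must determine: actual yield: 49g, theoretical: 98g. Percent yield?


% yield = actual/theoretical × 100
= 49/98 × 100
= 50.0%

50.0%


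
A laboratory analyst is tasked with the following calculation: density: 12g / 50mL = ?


ρ = mass/volume
= 12/50
= 0.24 g/mL

0.24 g/mL


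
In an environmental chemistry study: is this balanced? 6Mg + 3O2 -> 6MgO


Equation: 6Mg + 3O2 -> 6MgO
Check atoms: Mg: 6=6, O: 6=6
Balanced

Yes, balanced


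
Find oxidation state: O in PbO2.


O is usually -2
Oxidation number: -2

-2


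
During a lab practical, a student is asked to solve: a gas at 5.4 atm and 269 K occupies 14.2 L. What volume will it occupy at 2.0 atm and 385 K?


P1V1/T1 = P2V2/T2
V2 = P1V1T2/(T1P2)
= 5.4×14.2×385/(269×2.0)
= 54.873 L

54.873 L


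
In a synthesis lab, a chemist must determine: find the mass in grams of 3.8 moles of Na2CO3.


M(Na2CO3) = 105.99 g/mol
mass = n × M = 3.8 × 105.99 = 402.76 g

402.76 g


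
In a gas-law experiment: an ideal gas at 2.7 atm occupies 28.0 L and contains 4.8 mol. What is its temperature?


PV = nRT  (R = 0.08206 L·atm/(mol·K))
T = PV/(nR) = 2.7×28.0/(4.8×0.08206)
= 75.60/0.393888
= 191.93 K

191.93 K


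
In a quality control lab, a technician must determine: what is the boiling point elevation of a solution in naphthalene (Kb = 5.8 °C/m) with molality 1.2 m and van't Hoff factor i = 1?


ΔTb = Kb × m × i
= 5.8 × 1.2 × 1
= 6.96 °C

6.96 °C


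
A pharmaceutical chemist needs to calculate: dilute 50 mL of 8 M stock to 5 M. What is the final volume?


C1V1 = C2V2
8 × 50 = 5 × V2
V2 = 400/5 = 80.0 mL

80.0 mL


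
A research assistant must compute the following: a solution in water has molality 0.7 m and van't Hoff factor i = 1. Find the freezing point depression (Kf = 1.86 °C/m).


ΔTf = Kf × m × i
= 1.86 × 0.7 × 1
= 1.302 °C

1.302 °C


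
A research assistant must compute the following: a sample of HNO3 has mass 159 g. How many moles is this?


M(HNO3) = 63.02 g/mol
n = mass/M = 159/63.02 = 2.523 mol

2.523 mol


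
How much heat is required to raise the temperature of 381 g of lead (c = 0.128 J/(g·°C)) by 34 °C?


q = mcΔT = 381 × 0.128 × 34
= 1658.11 J

1658.11 J


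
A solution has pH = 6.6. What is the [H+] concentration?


[H+] = 10^(-pH) = 10^(-6.6)
= 2.51×10^-7 M

2.51×10^-7 M


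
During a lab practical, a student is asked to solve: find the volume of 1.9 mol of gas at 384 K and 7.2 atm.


PV = nRT  (R = 0.08206 L·atm/(mol·K))
V = nRT/P = 1.9×0.08206×384/7.2
= 8.315 L

8.315 L


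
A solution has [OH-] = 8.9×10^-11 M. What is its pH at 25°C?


pOH = -log10([OH-]) = -log10(8.9×10^-11)
= 11 - log10(8.9) = 10.05
pH = 14 - pOH = 14 - 10.05 = 3.95

3.95


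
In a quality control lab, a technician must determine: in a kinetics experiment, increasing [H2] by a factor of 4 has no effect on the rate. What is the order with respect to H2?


rate ∝ [H2]^n
rate ∝ [H2]^0
Order in H2: 0

0


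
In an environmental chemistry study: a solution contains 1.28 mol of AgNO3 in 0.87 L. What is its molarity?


M = n/V = 1.28/0.87 = 1.471 mol/L

1.471 M


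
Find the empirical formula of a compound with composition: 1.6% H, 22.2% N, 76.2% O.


Assume 100 g sample. Moles of each element:
  H: 1.6/1.008 = 1.587 mol
  N: 22.2/14.01 = 1.585 mol
  O: 76.2/16.0 = 4.763 mol
Divide by smallest (1.585):
  H: 1.587/1.585 = 1.0
  N: 1.585/1.585 = 1.0
  O: 4.763/1.585 = 3.01
Empirical formula: HNO3

HNO3


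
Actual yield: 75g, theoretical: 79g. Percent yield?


% yield = actual/theoretical × 100
= 75/79 × 100
= 94.94%

94.94%


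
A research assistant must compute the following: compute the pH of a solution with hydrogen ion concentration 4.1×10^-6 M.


pH = -log10([H+]) = -log10(4.1×10^-6)
= 6 - log10(4.1)
= 6 - 0.61
= 5.39

5.39


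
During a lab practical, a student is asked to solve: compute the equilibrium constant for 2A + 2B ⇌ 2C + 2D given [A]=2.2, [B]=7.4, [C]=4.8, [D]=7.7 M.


Kc = [C]^2[D]^2/([A]^2[B]^2)
= (4.8^2 × 7.7^2)/(2.2^2 × 7.4^2)
= 1366.0416/265.0384
= 5.154

5.154


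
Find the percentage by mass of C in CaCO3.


M(CaCO3) = 1×40.08 + 1×12.01 + 3×16.0 = 100.09 g/mol
Mass of C = 1 × 12.01 = 12.01 g/mol
% C = 12.01/100.09 × 100 = 12.00%

12.00%


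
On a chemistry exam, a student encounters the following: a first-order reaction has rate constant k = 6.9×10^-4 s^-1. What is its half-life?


t½ = ln2/k = 0.693147/(6.9×10^-4 s^-1)
= 1005 s

1005 s


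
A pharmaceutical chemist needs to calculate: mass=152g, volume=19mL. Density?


ρ = mass/volume
= 152/19
= 8.0 g/mL

8.0 g/mL


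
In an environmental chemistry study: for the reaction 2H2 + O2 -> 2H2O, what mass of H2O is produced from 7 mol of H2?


Mole ratio H2O:H2 = 2:2
n(H2O) = 7 × 2/2 = 7.000 mol
mass = 7.000 × 18.02 = 126.14 g

126.14 g


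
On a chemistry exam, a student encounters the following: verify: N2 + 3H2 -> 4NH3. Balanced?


Equation: N2 + 3H2 -> 4NH3
Check atoms: H: 6≠12, N: 2≠4
Not balanced

No, not balanced


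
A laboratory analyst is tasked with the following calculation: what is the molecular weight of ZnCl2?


M(ZnCl2) = 1×65.38 + 2×35.45
= 65.38 + 70.9
= 136.28 g/mol

136.28 g/mol


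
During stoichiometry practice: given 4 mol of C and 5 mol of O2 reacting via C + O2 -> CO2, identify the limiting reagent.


Mole ratio available / coefficient:
  C: 4/1 = 4.000
  O2: 5/1 = 5.000
Smaller ratio is limiting.

C


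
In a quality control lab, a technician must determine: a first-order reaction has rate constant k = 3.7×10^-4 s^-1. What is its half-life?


t½ = ln2/k = 0.693147/(3.7×10^-4 s^-1)
= 1873 s

1873 s


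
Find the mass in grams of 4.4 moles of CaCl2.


M(CaCl2) = 110.98 g/mol
mass = n × M = 4.4 × 110.98 = 488.31 g

488.31 g


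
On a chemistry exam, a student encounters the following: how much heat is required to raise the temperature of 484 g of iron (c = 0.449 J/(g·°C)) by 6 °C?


q = mcΔT = 484 × 0.449 × 6
= 1303.90 J

1303.90 J


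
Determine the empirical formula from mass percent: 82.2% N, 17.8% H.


Assume 100 g sample. Moles of each element:
  N: 82.2/14.01 = 5.867 mol
  H: 17.8/1.008 = 17.659 mol
Divide by smallest (5.867):
  N: 5.867/5.867 = 1.0
  H: 17.659/5.867 = 3.01
Empirical formula: NH3

NH3


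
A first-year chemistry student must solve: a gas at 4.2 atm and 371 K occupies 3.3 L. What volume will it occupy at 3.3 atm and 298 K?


P1V1/T1 = P2V2/T2
V2 = P1V1T2/(T1P2)
= 4.2×3.3×298/(371×3.3)
= 3.374 L

3.374 L


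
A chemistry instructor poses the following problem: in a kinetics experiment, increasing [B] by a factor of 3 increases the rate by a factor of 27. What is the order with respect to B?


rate ∝ [B]^n
3^n = 27 → n = 3
Order in B: 3

3


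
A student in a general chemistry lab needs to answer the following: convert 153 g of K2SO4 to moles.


M(K2SO4) = 174.27 g/mol
n = mass/M = 153/174.27 = 0.8779 mol

0.8779 mol


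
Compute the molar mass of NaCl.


M(NaCl) = 1×22.99 + 1×35.45
= 22.99 + 35.45
= 58.44 g/mol

58.44 g/mol


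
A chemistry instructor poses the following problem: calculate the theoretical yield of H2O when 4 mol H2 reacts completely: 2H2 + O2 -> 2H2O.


Mole ratio H2O:H2 = 2:2
n(H2O) = 4 × 2/2 = 4.000 mol
mass = 4.000 × 18.02 = 72.08 g

72.08 g


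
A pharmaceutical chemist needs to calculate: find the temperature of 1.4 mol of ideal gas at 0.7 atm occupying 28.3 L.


PV = nRT  (R = 0.08206 L·atm/(mol·K))
T = PV/(nR) = 0.7×28.3/(1.4×0.08206)
= 19.81/0.114884
= 172.43 K

172.43 K


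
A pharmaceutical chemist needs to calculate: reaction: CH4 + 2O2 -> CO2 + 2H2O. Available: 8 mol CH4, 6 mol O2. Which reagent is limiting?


Mole ratio available / coefficient:
  CH4: 8/1 = 8.000
  O2: 6/2 = 3.000
Smaller ratio is limiting.

O2


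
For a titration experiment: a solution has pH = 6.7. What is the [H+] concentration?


[H+] = 10^(-pH) = 10^(-6.7)
= 2.0×10^-7 M

2.0×10^-7 M


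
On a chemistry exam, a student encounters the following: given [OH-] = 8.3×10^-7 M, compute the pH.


pOH = -log10([OH-]) = -log10(8.3×10^-7)
= 7 - log10(8.3) = 6.08
pH = 14 - pOH = 14 - 6.08 = 7.92

7.92


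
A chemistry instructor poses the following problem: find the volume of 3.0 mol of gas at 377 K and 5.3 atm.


PV = nRT  (R = 0.08206 L·atm/(mol·K))
V = nRT/P = 3.0×0.08206×377/5.3
= 17.511 L

17.511 L


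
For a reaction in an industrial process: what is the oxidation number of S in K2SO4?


2(+1) + x + 4(-2) = 0, so x = +6
Oxidation number: +6

+6


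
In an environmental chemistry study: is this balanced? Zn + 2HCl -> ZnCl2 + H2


Equation: Zn + 2HCl -> ZnCl2 + H2
Check atoms: Cl: 2=2, H: 2=2, Zn: 1=1
Balanced

Yes, balanced


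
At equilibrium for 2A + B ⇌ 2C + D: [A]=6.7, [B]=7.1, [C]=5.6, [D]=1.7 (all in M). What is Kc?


Kc = [C]^2[D]/([A]^2[B])
= (5.6^2 × 1.7^1)/(6.7^2 × 7.1^1)
= 53.312/318.719
= 0.1673

0.1673


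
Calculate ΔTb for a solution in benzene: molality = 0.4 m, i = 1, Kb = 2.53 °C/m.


ΔTb = Kb × m × i
= 2.53 × 0.4 × 1
= 1.012 °C

1.012 °C


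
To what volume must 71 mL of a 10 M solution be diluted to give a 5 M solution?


C1V1 = C2V2
10 × 71 = 5 × V2
V2 = 710/5 = 142.0 mL

142.0 mL


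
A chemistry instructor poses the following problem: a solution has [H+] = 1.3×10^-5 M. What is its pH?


pH = -log10([H+]) = -log10(1.3×10^-5)
= 5 - log10(1.3)
= 5 - 0.11
= 4.89

4.89


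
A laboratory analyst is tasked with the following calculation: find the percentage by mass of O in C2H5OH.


M(C2H5OH) = 2×12.01 + 6×1.008 + 1×16.0 = 46.068 g/mol
Mass of O = 1 × 16.0 = 16.00 g/mol
% O = 16.00/46.068 × 100 = 34.73%

34.73%


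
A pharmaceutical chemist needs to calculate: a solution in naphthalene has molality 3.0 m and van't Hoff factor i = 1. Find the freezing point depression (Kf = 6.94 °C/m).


ΔTf = Kf × m × i
= 6.94 × 3.0 × 1
= 20.82 °C

20.82 °C


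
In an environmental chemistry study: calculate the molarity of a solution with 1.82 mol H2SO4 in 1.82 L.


M = n/V = 1.82/1.82 = 1.000 mol/L

1.000 M


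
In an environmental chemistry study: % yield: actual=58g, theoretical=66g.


% yield = actual/theoretical × 100
= 58/66 × 100
= 87.88%

87.88%


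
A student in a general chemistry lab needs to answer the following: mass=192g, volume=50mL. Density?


ρ = mass/volume
= 192/50
= 3.84 g/mL

3.84 g/mL


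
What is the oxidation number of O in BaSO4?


O is usually -2
Oxidation number: -2

-2


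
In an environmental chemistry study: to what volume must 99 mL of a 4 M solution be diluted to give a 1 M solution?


C1V1 = C2V2
4 × 99 = 1 × V2
V2 = 396/1 = 396.0 mL

396.0 mL


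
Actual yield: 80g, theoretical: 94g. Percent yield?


% yield = actual/theoretical × 100
= 80/94 × 100
= 85.11%

85.11%


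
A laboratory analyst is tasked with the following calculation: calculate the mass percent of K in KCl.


M(KCl) = 1×39.1 + 1×35.45 = 74.55 g/mol
Mass of K = 1 × 39.1 = 39.10 g/mol
% K = 39.10/74.55 × 100 = 52.45%

52.45%


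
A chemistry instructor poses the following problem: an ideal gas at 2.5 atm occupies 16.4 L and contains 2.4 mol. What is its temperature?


PV = nRT  (R = 0.08206 L·atm/(mol·K))
T = PV/(nR) = 2.5×16.4/(2.4×0.08206)
= 41.00/0.196944
= 208.18 K

208.18 K


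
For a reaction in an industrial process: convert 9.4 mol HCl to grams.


M(HCl) = 36.46 g/mol
mass = n × M = 9.4 × 36.46 = 342.72 g

342.72 g


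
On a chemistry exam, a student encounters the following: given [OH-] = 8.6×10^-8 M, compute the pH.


pOH = -log10([OH-]) = -log10(8.6×10^-8)
= 8 - log10(8.6) = 7.07
pH = 14 - pOH = 14 - 7.07 = 6.93

6.93


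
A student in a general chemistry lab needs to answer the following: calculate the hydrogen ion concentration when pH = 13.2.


[H+] = 10^(-pH) = 10^(-13.2)
= 6.31×10^-14 M

6.31×10^-14 M


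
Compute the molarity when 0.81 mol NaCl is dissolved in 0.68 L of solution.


M = n/V = 0.81/0.68 = 1.191 mol/L

1.191 M


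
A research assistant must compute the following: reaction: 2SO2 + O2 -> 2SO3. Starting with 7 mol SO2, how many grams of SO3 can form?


Mole ratio SO3:SO2 = 2:2
n(SO3) = 7 × 2/2 = 7.000 mol
mass = 7.000 × 80.07 = 560.49 g

560.49 g


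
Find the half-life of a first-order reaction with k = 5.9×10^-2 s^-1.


t½ = ln2/k = 0.693147/(5.9×10^-2 s^-1)
= 11.75 s

11.75 s


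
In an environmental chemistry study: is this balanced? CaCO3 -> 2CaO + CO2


Equation: CaCO3 -> 2CaO + CO2
Check atoms: C: 1=1, Ca: 1≠2, O: 3≠4
Not balanced

No, not balanced


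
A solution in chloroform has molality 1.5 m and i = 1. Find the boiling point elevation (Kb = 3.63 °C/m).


ΔTb = Kb × m × i
= 3.63 × 1.5 × 1
= 5.445 °C

5.445 °C


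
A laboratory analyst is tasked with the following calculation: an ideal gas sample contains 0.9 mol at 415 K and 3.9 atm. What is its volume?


PV = nRT  (R = 0.08206 L·atm/(mol·K))
V = nRT/P = 0.9×0.08206×415/3.9
= 7.859 L

7.859 L


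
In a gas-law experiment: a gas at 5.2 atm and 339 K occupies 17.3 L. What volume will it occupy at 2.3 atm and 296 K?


P1V1/T1 = P2V2/T2
V2 = P1V1T2/(T1P2)
= 5.2×17.3×296/(339×2.3)
= 34.152 L

34.152 L


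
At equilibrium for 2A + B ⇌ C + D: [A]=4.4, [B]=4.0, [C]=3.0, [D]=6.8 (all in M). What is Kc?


Kc = [C][D]/([A]^2[B])
= (3.0^1 × 6.8^1)/(4.4^2 × 4.0^1)
= 20.4/77.44
= 0.2634

0.2634


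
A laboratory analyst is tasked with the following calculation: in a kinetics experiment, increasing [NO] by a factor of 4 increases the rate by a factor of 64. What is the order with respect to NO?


rate ∝ [NO]^n
4^n = 64 → n = 3
Order in NO: 3

3


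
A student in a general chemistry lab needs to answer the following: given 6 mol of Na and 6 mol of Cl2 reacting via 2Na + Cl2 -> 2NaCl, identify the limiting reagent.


Mole ratio available / coefficient:
  Na: 6/2 = 3.000
  Cl2: 6/1 = 6.000
Smaller ratio is limiting.

Na


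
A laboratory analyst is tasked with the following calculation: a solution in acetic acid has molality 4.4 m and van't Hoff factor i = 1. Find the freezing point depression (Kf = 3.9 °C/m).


ΔTf = Kf × m × i
= 3.9 × 4.4 × 1
= 17.16 °C

17.16 °C


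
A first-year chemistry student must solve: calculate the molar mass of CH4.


M(CH4) = 1×12.01 + 4×1.008
= 12.01 + 4.03
= 16.04 g/mol

16.04 g/mol


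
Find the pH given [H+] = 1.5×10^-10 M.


pH = -log10([H+]) = -log10(1.5×10^-10)
= 10 - log10(1.5)
= 10 - 0.18
= 9.82

9.82


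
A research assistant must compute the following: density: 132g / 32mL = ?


ρ = mass/volume
= 132/32
= 4.125 g/mL

4.125 g/mL


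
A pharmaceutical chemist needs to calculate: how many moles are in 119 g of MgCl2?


M(MgCl2) = 95.21 g/mol
n = mass/M = 119/95.21 = 1.2499 mol

1.2499 mol


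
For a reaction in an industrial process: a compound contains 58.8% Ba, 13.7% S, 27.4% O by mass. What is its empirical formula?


Assume 100 g sample. Moles of each element:
  Ba: 58.8/137.33 = 0.428 mol
  S: 13.7/32.07 = 0.427 mol
  O: 27.4/16.0 = 1.712 mol
Divide by smallest (0.427):
  Ba: 0.428/0.427 = 1.0
  S: 0.427/0.427 = 1.0
  O: 1.712/0.427 = 4.01
Empirical formula: BaSO4

BaSO4


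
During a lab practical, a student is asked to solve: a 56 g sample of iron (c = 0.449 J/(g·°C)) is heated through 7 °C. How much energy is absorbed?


q = mcΔT = 56 × 0.449 × 7
= 176.01 J

176.01 J


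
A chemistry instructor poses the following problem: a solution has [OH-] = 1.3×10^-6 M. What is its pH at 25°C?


pOH = -log10([OH-]) = -log10(1.3×10^-6)
= 6 - log10(1.3) = 5.89
pH = 14 - pOH = 14 - 5.89 = 8.11

8.11


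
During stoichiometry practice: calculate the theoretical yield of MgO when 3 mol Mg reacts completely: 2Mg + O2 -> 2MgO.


Mole ratio MgO:Mg = 2:2
n(MgO) = 3 × 2/2 = 3.000 mol
mass = 3.000 × 40.31 = 120.93 g

120.93 g


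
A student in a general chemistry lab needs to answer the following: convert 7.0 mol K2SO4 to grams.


M(K2SO4) = 174.27 g/mol
mass = n × M = 7.0 × 174.27 = 1219.89 g

1219.89 g


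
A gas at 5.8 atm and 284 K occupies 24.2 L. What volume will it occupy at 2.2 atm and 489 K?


P1V1/T1 = P2V2/T2
V2 = P1V1T2/(T1P2)
= 5.8×24.2×489/(284×2.2)
= 109.853 L

109.853 L


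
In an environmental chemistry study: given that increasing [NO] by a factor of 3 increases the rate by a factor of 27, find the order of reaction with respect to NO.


rate ∝ [NO]^n
3^n = 27 → n = 3
Order in NO: 3

3


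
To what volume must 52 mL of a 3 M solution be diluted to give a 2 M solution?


C1V1 = C2V2
3 × 52 = 2 × V2
V2 = 156/2 = 78.0 mL

78.0 mL


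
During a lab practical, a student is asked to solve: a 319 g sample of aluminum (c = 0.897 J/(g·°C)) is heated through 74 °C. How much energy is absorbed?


q = mcΔT = 319 × 0.897 × 74
= 21174.58 J

21174.58 J


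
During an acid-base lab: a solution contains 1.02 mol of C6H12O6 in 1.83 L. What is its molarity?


M = n/V = 1.02/1.83 = 0.557 mol/L

0.557 M


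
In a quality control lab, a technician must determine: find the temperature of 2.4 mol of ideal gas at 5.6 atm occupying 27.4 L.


PV = nRT  (R = 0.08206 L·atm/(mol·K))
T = PV/(nR) = 5.6×27.4/(2.4×0.08206)
= 153.44/0.196944
= 779.10 K

779.10 K


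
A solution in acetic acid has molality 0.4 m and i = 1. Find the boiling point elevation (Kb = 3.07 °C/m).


ΔTb = Kb × m × i
= 3.07 × 0.4 × 1
= 1.228 °C

1.228 °C


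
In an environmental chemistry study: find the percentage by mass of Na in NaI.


M(NaI) = 1×22.99 + 1×126.9 = 149.89 g/mol
Mass of Na = 1 × 22.99 = 22.99 g/mol
% Na = 22.99/149.89 × 100 = 15.34%

15.34%


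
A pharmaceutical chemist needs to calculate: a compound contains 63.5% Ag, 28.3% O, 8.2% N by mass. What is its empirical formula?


Assume 100 g sample. Moles of each element:
  Ag: 63.5/107.87 = 0.589 mol
  O: 28.3/16.0 = 1.769 mol
  N: 8.2/14.01 = 0.585 mol
Divide by smallest (0.585):
  Ag: 0.589/0.585 = 1.01
  O: 1.769/0.585 = 3.02
  N: 0.585/0.585 = 1.0
Empirical formula: AgNO3

AgNO3


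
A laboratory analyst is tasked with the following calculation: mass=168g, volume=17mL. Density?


ρ = mass/volume
= 168/17
= 9.882 g/mL

9.882 g/mL


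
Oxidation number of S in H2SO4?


2(+1) + x + 4(-2) = 0, so x = +6
Oxidation number: +6

+6


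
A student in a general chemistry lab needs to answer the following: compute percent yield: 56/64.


% yield = actual/theoretical × 100
= 56/64 × 100
= 87.5%

87.5%


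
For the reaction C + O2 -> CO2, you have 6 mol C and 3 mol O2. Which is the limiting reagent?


Mole ratio available / coefficient:
  C: 6/1 = 6.000
  O2: 3/1 = 3.000
Smaller ratio is limiting.

O2


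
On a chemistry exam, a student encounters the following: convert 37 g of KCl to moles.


M(KCl) = 74.55 g/mol
n = mass/M = 37/74.55 = 0.4963 mol

0.4963 mol


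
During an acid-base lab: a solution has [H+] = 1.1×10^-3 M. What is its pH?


pH = -log10([H+]) = -log10(1.1×10^-3)
= 3 - log10(1.1)
= 3 - 0.04
= 2.96

2.96


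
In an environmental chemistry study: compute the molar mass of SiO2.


M(SiO2) = 1×28.09 + 2×16.0
= 28.09 + 32.0
= 60.09 g/mol

60.09 g/mol


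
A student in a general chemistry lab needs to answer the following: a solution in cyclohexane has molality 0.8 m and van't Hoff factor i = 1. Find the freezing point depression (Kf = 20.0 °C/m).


ΔTf = Kf × m × i
= 20.0 × 0.8 × 1
= 16.0 °C

16.0 °C


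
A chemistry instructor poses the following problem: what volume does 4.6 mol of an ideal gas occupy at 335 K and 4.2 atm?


PV = nRT  (R = 0.08206 L·atm/(mol·K))
V = nRT/P = 4.6×0.08206×335/4.2
= 30.108 L

30.108 L


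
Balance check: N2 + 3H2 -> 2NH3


Equation: N2 + 3H2 -> 2NH3
Check atoms: H: 6=6, N: 2=2
Balanced

Yes, balanced


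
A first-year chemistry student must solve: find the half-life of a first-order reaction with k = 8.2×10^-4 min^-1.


t½ = ln2/k = 0.693147/(8.2×10^-4 min^-1)
= 845.3 min

845.3 min


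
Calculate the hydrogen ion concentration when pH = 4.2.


[H+] = 10^(-pH) = 10^(-4.2)
= 6.31×10^-5 M

6.31×10^-5 M


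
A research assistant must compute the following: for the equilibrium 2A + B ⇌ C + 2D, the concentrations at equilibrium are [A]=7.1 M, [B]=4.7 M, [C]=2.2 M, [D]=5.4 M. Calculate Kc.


Kc = [C][D]^2/([A]^2[B])
= (2.2^1 × 5.4^2)/(7.1^2 × 4.7^1)
= 64.152/236.927
= 0.2708

0.2708


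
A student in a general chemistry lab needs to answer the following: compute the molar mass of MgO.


M(MgO) = 1×24.31 + 1×16.0
= 24.31 + 16.0
= 40.31 g/mol

40.31 g/mol


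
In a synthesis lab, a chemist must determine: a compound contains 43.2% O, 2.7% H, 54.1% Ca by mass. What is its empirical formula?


Assume 100 g sample. Moles of each element:
  O: 43.2/16.0 = 2.7 mol
  H: 2.7/1.008 = 2.679 mol
  Ca: 54.1/40.08 = 1.35 mol
Divide by smallest (1.35):
  O: 2.7/1.35 = 2.0
  H: 2.679/1.35 = 1.98
  Ca: 1.35/1.35 = 1.0
Empirical formula: CaO2H2

CaO2H2


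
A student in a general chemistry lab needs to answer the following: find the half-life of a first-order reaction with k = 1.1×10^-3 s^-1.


t½ = ln2/k = 0.693147/(1.1×10^-3 s^-1)
= 630.1 s

630.1 s


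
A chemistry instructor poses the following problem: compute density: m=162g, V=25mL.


ρ = mass/volume
= 162/25
= 6.48 g/mL

6.48 g/mL


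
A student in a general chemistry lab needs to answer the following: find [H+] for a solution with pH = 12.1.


[H+] = 10^(-pH) = 10^(-12.1)
= 7.94×10^-13 M

7.94×10^-13 M


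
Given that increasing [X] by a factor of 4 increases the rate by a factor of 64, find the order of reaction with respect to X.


rate ∝ [X]^n
4^n = 64 → n = 3
Order in X: 3

3


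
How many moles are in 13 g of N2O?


M(N2O) = 44.02 g/mol
n = mass/M = 13/44.02 = 0.2953 mol

0.2953 mol


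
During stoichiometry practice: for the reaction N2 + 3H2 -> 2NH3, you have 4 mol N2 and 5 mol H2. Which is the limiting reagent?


Mole ratio available / coefficient:
  N2: 4/1 = 4.000
  H2: 5/3 = 1.667
Smaller ratio is limiting.

H2


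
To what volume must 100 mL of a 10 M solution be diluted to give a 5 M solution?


C1V1 = C2V2
10 × 100 = 5 × V2
V2 = 1000/5 = 200.0 mL

200.0 mL


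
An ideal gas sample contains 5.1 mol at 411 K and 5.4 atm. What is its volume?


PV = nRT  (R = 0.08206 L·atm/(mol·K))
V = nRT/P = 5.1×0.08206×411/5.4
= 31.853 L

31.853 L


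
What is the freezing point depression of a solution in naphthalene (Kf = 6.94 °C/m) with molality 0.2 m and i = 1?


ΔTf = Kf × m × i
= 6.94 × 0.2 × 1
= 1.388 °C

1.388 °C


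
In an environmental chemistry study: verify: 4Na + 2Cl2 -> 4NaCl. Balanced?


Equation: 4Na + 2Cl2 -> 4NaCl
Check atoms: Cl: 4=4, Na: 4=4
Balanced

Yes, balanced


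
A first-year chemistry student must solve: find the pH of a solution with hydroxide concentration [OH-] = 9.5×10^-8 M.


pOH = -log10([OH-]) = -log10(9.5×10^-8)
= 8 - log10(9.5) = 7.02
pH = 14 - pOH = 14 - 7.02 = 6.98

6.98


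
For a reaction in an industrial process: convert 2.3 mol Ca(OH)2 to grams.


M(Ca(OH)2) = 74.1 g/mol
mass = n × M = 2.3 × 74.1 = 170.43 g

170.43 g


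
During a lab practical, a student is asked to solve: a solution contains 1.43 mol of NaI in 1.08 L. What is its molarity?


M = n/V = 1.43/1.08 = 1.324 mol/L

1.324 M


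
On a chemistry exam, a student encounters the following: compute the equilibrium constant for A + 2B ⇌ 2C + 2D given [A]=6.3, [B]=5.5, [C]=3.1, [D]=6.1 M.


Kc = [C]^2[D]^2/([A][B]^2)
= (3.1^2 × 6.1^2)/(6.3^1 × 5.5^2)
= 357.5881/190.575
= 1.876

1.876


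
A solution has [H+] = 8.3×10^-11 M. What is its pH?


pH = -log10([H+]) = -log10(8.3×10^-11)
= 11 - log10(8.3)
= 11 - 0.92
= 10.08

10.08


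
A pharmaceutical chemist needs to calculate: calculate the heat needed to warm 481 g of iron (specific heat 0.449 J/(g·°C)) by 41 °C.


q = mcΔT = 481 × 0.449 × 41
= 8854.73 J

8854.73 J


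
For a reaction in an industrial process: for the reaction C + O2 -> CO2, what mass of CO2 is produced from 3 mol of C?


Mole ratio CO2:C = 1:1
n(CO2) = 3 × 1/1 = 3.000 mol
mass = 3.000 × 44.01 = 132.03 g

132.03 g


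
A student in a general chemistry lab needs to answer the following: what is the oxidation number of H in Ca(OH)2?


H is +1 with nonmetals
Oxidation number: +1

+1


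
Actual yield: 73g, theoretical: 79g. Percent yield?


% yield = actual/theoretical × 100
= 73/79 × 100
= 92.41%

92.41%


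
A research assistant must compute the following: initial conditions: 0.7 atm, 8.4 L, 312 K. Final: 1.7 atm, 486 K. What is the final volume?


P1V1/T1 = P2V2/T2
V2 = P1V1T2/(T1P2)
= 0.7×8.4×486/(312×1.7)
= 5.388 L

5.388 L


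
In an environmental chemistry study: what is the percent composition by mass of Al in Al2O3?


M(Al2O3) = 2×26.98 + 3×16.0 = 101.96 g/mol
Mass of Al = 2 × 26.98 = 53.96 g/mol
% Al = 53.96/101.96 × 100 = 52.92%

52.92%


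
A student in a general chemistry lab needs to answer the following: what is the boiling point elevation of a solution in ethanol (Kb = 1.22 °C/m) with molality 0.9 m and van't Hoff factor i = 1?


ΔTb = Kb × m × i
= 1.22 × 0.9 × 1
= 1.098 °C

1.098 °C


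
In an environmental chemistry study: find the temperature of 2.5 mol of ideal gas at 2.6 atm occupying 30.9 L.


PV = nRT  (R = 0.08206 L·atm/(mol·K))
T = PV/(nR) = 2.6×30.9/(2.5×0.08206)
= 80.34/0.205150
= 391.62 K

391.62 K


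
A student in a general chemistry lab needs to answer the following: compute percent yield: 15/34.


% yield = actual/theoretical × 100
= 15/34 × 100
= 44.12%

44.12%


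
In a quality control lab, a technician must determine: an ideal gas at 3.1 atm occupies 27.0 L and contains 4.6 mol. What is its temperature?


PV = nRT  (R = 0.08206 L·atm/(mol·K))
T = PV/(nR) = 3.1×27.0/(4.6×0.08206)
= 83.70/0.377476
= 221.74 K

221.74 K


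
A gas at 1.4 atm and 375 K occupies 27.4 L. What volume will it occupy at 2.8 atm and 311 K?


P1V1/T1 = P2V2/T2
V2 = P1V1T2/(T1P2)
= 1.4×27.4×311/(375×2.8)
= 11.362 L

11.362 L


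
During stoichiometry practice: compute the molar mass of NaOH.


M(NaOH) = 1×22.99 + 1×16.0 + 1×1.008
= 22.99 + 16.0 + 1.01
= 40.0 g/mol

40.0 g/mol


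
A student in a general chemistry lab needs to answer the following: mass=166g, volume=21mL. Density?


ρ = mass/volume
= 166/21
= 7.905 g/mL

7.905 g/mL


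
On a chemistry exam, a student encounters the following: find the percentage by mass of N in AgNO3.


M(AgNO3) = 1×107.87 + 1×14.01 + 3×16.0 = 169.88 g/mol
Mass of N = 1 × 14.01 = 14.01 g/mol
% N = 14.01/169.88 × 100 = 8.25%

8.25%


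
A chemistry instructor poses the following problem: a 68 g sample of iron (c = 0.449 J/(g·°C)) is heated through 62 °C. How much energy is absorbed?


q = mcΔT = 68 × 0.449 × 62
= 1892.98 J

1892.98 J


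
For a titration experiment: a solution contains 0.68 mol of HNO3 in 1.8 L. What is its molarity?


M = n/V = 0.68/1.8 = 0.378 mol/L

0.378 M


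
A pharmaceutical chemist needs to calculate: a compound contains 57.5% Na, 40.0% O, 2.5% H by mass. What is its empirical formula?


Assume 100 g sample. Moles of each element:
  Na: 57.5/22.99 = 2.501 mol
  O: 40.0/16.0 = 2.5 mol
  H: 2.5/1.008 = 2.48 mol
Divide by smallest (2.48):
  Na: 2.501/2.48 = 1.01
  O: 2.5/2.48 = 1.01
  H: 2.48/2.48 = 1.0
Empirical formula: NaOH

NaOH


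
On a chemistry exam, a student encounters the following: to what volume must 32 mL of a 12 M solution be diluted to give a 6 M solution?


C1V1 = C2V2
12 × 32 = 6 × V2
V2 = 384/6 = 64.0 mL

64.0 mL


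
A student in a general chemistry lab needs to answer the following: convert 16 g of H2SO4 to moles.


M(H2SO4) = 98.09 g/mol
n = mass/M = 16/98.09 = 0.1631 mol

0.1631 mol


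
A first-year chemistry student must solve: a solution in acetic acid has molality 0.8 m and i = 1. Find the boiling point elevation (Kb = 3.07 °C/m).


ΔTb = Kb × m × i
= 3.07 × 0.8 × 1
= 2.456 °C

2.456 °C


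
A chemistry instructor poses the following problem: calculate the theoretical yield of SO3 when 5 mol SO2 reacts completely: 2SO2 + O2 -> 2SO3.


Mole ratio SO3:SO2 = 2:2
n(SO3) = 5 × 2/2 = 5.000 mol
mass = 5.000 × 80.07 = 400.35 g

400.35 g


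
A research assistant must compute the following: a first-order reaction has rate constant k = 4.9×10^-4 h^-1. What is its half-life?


t½ = ln2/k = 0.693147/(4.9×10^-4 h^-1)
= 1415 h

1415 h


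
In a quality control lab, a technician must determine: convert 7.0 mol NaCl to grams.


M(NaCl) = 58.44 g/mol
mass = n × M = 7.0 × 58.44 = 409.08 g

409.08 g


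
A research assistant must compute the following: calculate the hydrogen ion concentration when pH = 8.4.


[H+] = 10^(-pH) = 10^(-8.4)
= 3.98×10^-9 M

3.98×10^-9 M


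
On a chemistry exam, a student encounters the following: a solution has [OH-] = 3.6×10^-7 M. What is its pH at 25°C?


pOH = -log10([OH-]) = -log10(3.6×10^-7)
= 7 - log10(3.6) = 6.44
pH = 14 - pOH = 14 - 6.44 = 7.56

7.56


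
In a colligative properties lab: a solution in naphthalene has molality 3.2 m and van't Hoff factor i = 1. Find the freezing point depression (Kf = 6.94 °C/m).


ΔTf = Kf × m × i
= 6.94 × 3.2 × 1
= 22.208 °C

22.208 °C


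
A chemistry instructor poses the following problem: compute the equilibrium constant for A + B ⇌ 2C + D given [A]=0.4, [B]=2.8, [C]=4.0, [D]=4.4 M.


Kc = [C]^2[D]/([A][B])
= (4.0^2 × 4.4^1)/(0.4^1 × 2.8^1)
= 70.4/1.12
= 62.86

62.86


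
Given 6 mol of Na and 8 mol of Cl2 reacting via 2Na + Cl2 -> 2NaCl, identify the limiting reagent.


Mole ratio available / coefficient:
  Na: 6/2 = 3.000
  Cl2: 8/1 = 8.000
Smaller ratio is limiting.

Na


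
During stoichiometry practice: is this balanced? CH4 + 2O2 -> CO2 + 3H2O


Equation: CH4 + 2O2 -> CO2 + 3H2O
Check atoms: C: 1=1, H: 4≠6, O: 4≠5
Not balanced

No, not balanced


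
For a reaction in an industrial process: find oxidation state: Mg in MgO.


Group 2 metal: +2
Oxidation number: +2

+2


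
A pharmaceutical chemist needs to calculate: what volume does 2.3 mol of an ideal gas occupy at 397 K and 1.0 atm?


PV = nRT  (R = 0.08206 L·atm/(mol·K))
V = nRT/P = 2.3×0.08206×397/1.0
= 74.929 L

74.929 L


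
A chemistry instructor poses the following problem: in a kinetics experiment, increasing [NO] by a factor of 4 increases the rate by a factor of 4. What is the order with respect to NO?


rate ∝ [NO]^n
4^n = 4 → n = 1
Order in NO: 1

1


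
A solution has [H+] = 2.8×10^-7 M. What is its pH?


pH = -log10([H+]) = -log10(2.8×10^-7)
= 7 - log10(2.8)
= 7 - 0.45
= 6.55

6.55


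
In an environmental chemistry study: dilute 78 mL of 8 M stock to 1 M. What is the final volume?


C1V1 = C2V2
8 × 78 = 1 × V2
V2 = 624/1 = 624.0 mL

624.0 mL


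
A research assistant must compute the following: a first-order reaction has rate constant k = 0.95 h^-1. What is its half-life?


t½ = ln2/k = 0.693147/(0.95 h^-1)
= 0.7296 h

0.7296 h


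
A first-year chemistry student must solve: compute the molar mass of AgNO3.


M(AgNO3) = 1×107.87 + 1×14.01 + 3×16.0
= 107.87 + 14.01 + 48.0
= 169.88 g/mol

169.88 g/mol


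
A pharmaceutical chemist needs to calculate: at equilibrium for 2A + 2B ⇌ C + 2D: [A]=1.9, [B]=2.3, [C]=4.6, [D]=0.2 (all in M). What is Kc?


Kc = [C][D]^2/([A]^2[B]^2)
= (4.6^1 × 0.2^2)/(1.9^2 × 2.3^2)
= 0.184/19.0969
= 0.009635

0.009635
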